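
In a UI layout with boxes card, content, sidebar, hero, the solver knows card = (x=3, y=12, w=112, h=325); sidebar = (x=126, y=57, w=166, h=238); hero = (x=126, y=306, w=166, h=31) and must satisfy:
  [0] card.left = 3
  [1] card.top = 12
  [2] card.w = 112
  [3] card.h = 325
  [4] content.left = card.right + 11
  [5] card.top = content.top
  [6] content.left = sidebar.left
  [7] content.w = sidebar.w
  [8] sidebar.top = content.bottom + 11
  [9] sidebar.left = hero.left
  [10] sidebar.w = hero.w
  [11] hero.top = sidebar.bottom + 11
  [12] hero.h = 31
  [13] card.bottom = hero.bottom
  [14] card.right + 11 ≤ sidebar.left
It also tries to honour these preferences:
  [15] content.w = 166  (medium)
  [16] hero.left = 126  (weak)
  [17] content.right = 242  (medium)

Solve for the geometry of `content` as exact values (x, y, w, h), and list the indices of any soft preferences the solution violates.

content = (x=126, y=12, w=166, h=34)
violated soft preferences: 17

1. content.x = 126  [content.left = card.right + 11]
2. content.y = 12  [card.top = content.top]
3. content.w = 166  [content.w = sidebar.w]
4. content.h = 34  [sidebar.top = content.bottom + 11]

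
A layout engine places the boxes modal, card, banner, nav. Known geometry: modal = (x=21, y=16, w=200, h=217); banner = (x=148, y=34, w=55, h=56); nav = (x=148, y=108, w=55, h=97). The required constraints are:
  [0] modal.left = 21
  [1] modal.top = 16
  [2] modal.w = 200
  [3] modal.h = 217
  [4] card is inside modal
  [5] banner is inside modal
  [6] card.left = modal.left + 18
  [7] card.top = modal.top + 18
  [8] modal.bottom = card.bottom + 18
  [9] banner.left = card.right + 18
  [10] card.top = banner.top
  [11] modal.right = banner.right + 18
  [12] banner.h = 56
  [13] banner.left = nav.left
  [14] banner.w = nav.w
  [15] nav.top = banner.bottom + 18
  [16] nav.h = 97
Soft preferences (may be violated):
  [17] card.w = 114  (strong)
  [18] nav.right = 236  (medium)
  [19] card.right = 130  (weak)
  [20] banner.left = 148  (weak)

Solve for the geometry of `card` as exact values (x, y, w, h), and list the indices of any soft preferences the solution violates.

card = (x=39, y=34, w=91, h=181)
violated soft preferences: 17, 18

1. card.x = 39  [card.left = modal.left + 18]
2. card.y = 34  [card.top = modal.top + 18]
3. card.h = 181  [modal.bottom = card.bottom + 18]
4. card.w = 91  [banner.left = card.right + 18]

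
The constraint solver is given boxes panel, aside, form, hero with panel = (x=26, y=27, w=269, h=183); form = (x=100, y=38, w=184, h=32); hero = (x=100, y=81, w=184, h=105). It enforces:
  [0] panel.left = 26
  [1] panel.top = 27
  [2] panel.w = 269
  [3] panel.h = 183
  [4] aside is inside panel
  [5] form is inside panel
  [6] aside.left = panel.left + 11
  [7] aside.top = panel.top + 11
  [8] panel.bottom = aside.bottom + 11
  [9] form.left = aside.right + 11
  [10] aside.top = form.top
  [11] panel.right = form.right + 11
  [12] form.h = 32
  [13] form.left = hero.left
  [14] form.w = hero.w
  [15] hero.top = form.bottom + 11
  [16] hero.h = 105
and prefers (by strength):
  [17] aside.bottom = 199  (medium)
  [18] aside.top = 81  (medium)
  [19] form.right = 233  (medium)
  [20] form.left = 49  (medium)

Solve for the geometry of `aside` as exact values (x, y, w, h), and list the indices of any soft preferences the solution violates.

aside = (x=37, y=38, w=52, h=161)
violated soft preferences: 18, 19, 20

1. aside.x = 37  [aside.left = panel.left + 11]
2. aside.y = 38  [aside.top = panel.top + 11]
3. aside.h = 161  [panel.bottom = aside.bottom + 11]
4. aside.w = 52  [form.left = aside.right + 11]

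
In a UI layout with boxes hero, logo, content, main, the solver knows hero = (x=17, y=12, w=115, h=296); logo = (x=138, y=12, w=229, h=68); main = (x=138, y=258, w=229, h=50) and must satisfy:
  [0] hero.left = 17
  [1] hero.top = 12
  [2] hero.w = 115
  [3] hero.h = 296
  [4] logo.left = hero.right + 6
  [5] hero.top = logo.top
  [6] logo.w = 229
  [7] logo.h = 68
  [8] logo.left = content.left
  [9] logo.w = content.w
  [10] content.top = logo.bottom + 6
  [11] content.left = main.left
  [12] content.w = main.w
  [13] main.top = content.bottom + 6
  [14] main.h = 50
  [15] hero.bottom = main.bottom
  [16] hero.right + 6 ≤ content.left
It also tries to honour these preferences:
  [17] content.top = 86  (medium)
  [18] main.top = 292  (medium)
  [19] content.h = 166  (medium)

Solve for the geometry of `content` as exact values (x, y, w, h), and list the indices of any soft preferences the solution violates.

1. content.x = 138  [logo.left = content.left]
2. content.w = 229  [logo.w = content.w]
3. content.y = 86  [content.top = logo.bottom + 6]
4. content.h = 166  [main.top = content.bottom + 6]

content = (x=138, y=86, w=229, h=166)
violated soft preferences: 18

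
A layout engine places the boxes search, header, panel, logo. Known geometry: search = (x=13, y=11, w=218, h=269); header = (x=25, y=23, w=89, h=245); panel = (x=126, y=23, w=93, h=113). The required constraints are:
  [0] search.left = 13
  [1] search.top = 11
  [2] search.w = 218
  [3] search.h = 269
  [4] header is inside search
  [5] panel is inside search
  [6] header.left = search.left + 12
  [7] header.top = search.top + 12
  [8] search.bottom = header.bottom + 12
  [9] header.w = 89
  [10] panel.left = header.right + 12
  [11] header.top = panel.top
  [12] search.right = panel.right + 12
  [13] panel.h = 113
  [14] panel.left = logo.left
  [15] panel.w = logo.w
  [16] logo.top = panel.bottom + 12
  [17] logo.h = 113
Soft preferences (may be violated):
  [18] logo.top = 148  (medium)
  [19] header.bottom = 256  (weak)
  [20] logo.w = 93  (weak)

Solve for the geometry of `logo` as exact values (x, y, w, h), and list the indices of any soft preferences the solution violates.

logo = (x=126, y=148, w=93, h=113)
violated soft preferences: 19

1. logo.x = 126  [panel.left = logo.left]
2. logo.w = 93  [panel.w = logo.w]
3. logo.y = 148  [logo.top = panel.bottom + 12]
4. logo.h = 113  [logo.h = 113]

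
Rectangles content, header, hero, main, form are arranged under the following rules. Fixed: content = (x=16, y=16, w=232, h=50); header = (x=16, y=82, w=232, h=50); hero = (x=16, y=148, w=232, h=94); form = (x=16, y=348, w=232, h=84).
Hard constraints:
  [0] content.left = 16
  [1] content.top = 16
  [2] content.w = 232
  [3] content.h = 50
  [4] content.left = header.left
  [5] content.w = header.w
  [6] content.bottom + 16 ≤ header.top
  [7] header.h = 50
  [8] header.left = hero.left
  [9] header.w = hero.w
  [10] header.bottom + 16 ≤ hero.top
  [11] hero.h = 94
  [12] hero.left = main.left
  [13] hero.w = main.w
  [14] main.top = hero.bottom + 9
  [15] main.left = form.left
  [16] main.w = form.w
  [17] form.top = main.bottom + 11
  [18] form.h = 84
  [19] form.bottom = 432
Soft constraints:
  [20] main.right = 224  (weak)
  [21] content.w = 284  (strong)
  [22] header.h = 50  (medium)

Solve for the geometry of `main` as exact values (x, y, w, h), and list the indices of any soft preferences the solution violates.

1. main.x = 16  [hero.left = main.left]
2. main.w = 232  [hero.w = main.w]
3. main.y = 251  [main.top = hero.bottom + 9]
4. main.h = 86  [form.top = main.bottom + 11]

main = (x=16, y=251, w=232, h=86)
violated soft preferences: 20, 21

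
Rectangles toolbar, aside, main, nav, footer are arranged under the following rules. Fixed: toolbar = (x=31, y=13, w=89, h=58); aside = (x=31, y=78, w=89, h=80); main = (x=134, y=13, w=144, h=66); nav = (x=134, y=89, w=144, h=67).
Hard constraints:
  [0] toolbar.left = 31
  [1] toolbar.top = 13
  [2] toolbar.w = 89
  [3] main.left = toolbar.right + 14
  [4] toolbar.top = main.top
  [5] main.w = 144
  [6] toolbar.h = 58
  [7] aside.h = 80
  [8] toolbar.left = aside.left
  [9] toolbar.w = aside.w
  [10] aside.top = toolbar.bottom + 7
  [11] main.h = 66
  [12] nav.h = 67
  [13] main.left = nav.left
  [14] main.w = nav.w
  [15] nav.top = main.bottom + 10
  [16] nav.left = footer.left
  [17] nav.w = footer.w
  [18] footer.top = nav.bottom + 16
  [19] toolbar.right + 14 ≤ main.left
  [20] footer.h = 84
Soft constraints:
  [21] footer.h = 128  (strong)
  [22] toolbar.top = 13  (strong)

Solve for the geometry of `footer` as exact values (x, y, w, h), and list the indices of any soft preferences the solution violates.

1. footer.x = 134  [nav.left = footer.left]
2. footer.w = 144  [nav.w = footer.w]
3. footer.y = 172  [footer.top = nav.bottom + 16]
4. footer.h = 84  [footer.h = 84]

footer = (x=134, y=172, w=144, h=84)
violated soft preferences: 21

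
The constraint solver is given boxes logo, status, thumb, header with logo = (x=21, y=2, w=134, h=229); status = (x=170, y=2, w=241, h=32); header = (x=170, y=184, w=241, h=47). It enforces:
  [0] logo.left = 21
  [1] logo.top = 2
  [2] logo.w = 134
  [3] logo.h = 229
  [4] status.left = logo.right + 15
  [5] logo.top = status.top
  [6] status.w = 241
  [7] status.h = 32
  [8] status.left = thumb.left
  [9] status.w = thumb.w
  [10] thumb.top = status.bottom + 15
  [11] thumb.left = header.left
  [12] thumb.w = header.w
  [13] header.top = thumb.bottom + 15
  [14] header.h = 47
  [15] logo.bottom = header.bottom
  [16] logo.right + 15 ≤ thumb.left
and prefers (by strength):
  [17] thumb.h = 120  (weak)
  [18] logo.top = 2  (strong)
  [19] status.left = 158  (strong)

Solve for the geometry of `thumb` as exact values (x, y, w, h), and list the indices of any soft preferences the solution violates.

1. thumb.x = 170  [status.left = thumb.left]
2. thumb.w = 241  [status.w = thumb.w]
3. thumb.y = 49  [thumb.top = status.bottom + 15]
4. thumb.h = 120  [header.top = thumb.bottom + 15]

thumb = (x=170, y=49, w=241, h=120)
violated soft preferences: 19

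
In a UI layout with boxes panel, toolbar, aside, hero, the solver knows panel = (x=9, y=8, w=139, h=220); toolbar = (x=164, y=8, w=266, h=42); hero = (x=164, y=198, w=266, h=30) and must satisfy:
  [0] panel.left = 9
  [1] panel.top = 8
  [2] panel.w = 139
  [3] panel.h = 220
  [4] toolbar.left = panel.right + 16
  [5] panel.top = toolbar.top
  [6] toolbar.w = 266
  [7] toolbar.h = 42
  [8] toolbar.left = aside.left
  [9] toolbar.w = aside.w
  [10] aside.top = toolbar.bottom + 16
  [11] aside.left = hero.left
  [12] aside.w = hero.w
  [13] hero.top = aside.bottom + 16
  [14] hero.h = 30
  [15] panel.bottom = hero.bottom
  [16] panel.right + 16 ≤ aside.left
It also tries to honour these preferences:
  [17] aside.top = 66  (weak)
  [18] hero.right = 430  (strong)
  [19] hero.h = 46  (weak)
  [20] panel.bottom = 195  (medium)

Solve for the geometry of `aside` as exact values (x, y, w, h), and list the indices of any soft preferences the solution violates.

aside = (x=164, y=66, w=266, h=116)
violated soft preferences: 19, 20

1. aside.x = 164  [toolbar.left = aside.left]
2. aside.w = 266  [toolbar.w = aside.w]
3. aside.y = 66  [aside.top = toolbar.bottom + 16]
4. aside.h = 116  [hero.top = aside.bottom + 16]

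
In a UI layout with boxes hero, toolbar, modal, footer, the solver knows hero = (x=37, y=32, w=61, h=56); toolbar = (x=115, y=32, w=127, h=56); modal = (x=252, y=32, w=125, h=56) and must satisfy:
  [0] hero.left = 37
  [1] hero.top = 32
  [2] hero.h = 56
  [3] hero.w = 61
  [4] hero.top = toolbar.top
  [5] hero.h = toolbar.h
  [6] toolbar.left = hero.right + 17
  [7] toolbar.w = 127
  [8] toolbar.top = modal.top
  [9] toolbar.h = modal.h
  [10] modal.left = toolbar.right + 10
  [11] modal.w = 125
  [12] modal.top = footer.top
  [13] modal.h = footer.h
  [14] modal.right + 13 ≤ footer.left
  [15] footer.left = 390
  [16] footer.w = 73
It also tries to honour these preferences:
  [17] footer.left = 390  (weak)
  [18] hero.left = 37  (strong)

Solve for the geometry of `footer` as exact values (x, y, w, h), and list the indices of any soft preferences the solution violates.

1. footer.y = 32  [modal.top = footer.top]
2. footer.h = 56  [modal.h = footer.h]
3. footer.x = 390  [footer.left = 390]
4. footer.w = 73  [footer.w = 73]

footer = (x=390, y=32, w=73, h=56)
violated soft preferences: none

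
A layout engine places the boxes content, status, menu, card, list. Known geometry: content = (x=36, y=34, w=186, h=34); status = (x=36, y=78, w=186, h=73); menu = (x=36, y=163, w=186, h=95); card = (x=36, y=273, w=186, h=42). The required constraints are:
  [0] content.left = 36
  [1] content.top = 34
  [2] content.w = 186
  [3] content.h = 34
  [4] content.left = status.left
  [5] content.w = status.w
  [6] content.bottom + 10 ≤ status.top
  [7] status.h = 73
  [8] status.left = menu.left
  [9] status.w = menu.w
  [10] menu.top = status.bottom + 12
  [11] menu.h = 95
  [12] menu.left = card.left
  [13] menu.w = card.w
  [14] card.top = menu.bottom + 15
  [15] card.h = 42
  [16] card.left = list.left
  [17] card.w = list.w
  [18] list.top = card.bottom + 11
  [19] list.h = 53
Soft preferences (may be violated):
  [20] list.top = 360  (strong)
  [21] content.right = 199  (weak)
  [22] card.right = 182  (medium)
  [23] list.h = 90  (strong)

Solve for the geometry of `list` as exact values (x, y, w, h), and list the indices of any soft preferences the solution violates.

list = (x=36, y=326, w=186, h=53)
violated soft preferences: 20, 21, 22, 23

1. list.x = 36  [card.left = list.left]
2. list.w = 186  [card.w = list.w]
3. list.y = 326  [list.top = card.bottom + 11]
4. list.h = 53  [list.h = 53]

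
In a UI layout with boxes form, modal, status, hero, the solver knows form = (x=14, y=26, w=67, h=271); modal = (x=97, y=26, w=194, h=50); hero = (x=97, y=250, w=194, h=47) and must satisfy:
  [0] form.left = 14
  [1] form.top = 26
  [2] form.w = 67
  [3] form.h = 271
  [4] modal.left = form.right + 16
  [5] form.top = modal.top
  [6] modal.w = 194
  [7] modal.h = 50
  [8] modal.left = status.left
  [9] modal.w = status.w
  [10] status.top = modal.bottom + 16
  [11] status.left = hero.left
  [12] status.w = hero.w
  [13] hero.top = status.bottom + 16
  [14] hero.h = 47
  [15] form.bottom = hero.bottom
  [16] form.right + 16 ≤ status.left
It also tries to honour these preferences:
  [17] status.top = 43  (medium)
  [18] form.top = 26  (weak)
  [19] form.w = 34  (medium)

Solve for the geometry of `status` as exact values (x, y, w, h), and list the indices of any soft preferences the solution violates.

1. status.x = 97  [modal.left = status.left]
2. status.w = 194  [modal.w = status.w]
3. status.y = 92  [status.top = modal.bottom + 16]
4. status.h = 142  [hero.top = status.bottom + 16]

status = (x=97, y=92, w=194, h=142)
violated soft preferences: 17, 19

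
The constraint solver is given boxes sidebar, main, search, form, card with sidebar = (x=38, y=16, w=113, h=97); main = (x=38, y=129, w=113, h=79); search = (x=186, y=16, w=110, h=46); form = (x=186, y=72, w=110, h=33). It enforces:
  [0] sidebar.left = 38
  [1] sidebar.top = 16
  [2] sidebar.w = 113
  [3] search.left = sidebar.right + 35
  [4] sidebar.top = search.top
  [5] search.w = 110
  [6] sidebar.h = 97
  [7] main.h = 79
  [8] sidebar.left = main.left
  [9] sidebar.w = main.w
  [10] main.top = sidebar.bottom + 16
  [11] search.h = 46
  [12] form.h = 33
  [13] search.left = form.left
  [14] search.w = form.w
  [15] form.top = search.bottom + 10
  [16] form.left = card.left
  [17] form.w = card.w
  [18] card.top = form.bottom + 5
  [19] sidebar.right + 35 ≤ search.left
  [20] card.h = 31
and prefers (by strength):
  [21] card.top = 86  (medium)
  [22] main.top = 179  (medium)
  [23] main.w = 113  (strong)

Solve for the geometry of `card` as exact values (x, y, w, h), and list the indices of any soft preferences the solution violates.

1. card.x = 186  [form.left = card.left]
2. card.w = 110  [form.w = card.w]
3. card.y = 110  [card.top = form.bottom + 5]
4. card.h = 31  [card.h = 31]

card = (x=186, y=110, w=110, h=31)
violated soft preferences: 21, 22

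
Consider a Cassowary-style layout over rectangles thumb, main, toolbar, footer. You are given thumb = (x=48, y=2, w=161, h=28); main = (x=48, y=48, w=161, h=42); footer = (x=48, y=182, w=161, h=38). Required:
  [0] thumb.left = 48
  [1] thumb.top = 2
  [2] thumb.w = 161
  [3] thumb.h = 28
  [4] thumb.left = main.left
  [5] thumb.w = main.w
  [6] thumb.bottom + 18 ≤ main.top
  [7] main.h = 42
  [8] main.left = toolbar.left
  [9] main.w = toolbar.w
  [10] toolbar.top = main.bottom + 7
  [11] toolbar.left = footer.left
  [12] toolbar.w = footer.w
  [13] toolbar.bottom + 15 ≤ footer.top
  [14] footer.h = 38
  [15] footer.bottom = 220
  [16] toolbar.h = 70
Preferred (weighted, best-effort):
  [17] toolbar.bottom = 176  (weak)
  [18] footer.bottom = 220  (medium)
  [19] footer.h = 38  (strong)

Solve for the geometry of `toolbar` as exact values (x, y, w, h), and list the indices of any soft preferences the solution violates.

toolbar = (x=48, y=97, w=161, h=70)
violated soft preferences: 17

1. toolbar.x = 48  [main.left = toolbar.left]
2. toolbar.w = 161  [main.w = toolbar.w]
3. toolbar.y = 97  [toolbar.top = main.bottom + 7]
4. toolbar.h = 70  [toolbar.h = 70]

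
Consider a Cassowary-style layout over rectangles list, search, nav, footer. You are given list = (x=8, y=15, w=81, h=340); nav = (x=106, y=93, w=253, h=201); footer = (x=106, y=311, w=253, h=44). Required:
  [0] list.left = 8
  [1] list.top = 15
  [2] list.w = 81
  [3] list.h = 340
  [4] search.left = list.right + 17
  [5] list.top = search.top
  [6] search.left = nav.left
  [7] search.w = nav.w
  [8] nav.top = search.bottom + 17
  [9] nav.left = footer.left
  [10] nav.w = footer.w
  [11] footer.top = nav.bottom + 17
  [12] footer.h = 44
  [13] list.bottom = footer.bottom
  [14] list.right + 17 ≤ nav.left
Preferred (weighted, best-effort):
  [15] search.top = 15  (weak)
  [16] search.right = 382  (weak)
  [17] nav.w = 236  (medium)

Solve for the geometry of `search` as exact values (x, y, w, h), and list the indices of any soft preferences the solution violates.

search = (x=106, y=15, w=253, h=61)
violated soft preferences: 16, 17

1. search.x = 106  [search.left = list.right + 17]
2. search.y = 15  [list.top = search.top]
3. search.w = 253  [search.w = nav.w]
4. search.h = 61  [nav.top = search.bottom + 17]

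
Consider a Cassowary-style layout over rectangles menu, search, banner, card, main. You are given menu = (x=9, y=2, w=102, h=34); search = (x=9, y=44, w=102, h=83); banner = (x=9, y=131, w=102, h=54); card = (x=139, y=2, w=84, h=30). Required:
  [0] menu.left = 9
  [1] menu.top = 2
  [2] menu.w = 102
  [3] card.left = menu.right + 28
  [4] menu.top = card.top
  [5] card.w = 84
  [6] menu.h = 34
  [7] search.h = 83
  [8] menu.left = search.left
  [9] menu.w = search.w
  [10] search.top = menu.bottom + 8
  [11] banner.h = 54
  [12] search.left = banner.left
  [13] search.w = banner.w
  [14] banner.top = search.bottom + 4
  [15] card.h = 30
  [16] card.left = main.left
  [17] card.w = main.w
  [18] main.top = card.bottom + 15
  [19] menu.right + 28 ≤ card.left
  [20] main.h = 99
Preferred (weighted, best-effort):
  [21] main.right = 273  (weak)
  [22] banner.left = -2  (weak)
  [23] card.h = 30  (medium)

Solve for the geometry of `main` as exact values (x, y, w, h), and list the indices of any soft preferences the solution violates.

main = (x=139, y=47, w=84, h=99)
violated soft preferences: 21, 22

1. main.x = 139  [card.left = main.left]
2. main.w = 84  [card.w = main.w]
3. main.y = 47  [main.top = card.bottom + 15]
4. main.h = 99  [main.h = 99]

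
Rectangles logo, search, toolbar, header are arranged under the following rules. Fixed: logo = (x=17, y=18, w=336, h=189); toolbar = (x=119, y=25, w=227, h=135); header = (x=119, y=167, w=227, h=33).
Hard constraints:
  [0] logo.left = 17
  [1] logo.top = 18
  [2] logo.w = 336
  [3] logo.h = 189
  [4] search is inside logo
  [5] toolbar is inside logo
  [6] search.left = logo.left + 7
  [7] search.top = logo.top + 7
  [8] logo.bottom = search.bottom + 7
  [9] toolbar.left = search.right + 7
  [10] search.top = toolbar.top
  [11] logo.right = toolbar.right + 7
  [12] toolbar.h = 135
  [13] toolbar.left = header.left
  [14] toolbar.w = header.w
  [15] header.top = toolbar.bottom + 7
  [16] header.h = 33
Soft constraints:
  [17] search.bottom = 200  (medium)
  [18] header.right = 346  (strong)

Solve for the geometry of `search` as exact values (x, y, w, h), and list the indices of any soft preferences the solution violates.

search = (x=24, y=25, w=88, h=175)
violated soft preferences: none

1. search.x = 24  [search.left = logo.left + 7]
2. search.y = 25  [search.top = logo.top + 7]
3. search.h = 175  [logo.bottom = search.bottom + 7]
4. search.w = 88  [toolbar.left = search.right + 7]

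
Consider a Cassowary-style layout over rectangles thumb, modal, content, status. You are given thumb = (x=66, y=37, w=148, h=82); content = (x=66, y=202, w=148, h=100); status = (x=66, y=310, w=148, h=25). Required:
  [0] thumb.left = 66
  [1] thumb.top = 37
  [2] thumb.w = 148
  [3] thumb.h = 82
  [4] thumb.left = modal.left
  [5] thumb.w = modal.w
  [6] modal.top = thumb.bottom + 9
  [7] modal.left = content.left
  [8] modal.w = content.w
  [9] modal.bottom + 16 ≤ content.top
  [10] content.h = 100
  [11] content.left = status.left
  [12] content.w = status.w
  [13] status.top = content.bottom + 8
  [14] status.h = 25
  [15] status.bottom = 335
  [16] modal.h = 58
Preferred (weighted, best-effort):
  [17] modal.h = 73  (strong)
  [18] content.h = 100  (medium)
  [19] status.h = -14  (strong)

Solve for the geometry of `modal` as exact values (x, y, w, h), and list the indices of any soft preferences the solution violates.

modal = (x=66, y=128, w=148, h=58)
violated soft preferences: 17, 19

1. modal.x = 66  [thumb.left = modal.left]
2. modal.w = 148  [thumb.w = modal.w]
3. modal.y = 128  [modal.top = thumb.bottom + 9]
4. modal.h = 58  [modal.h = 58]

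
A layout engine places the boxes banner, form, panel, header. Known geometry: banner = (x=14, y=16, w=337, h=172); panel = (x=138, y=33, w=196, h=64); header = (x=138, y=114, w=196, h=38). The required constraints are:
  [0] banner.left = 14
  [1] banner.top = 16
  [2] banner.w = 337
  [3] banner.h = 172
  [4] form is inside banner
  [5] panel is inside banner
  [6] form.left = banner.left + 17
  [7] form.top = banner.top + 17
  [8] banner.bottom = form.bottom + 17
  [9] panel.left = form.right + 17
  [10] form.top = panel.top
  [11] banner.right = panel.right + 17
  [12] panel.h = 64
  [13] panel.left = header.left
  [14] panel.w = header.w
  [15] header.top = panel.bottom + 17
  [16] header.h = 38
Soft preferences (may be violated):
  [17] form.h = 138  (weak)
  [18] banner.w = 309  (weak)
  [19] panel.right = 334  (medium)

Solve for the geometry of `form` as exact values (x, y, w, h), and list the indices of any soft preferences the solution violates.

1. form.x = 31  [form.left = banner.left + 17]
2. form.y = 33  [form.top = banner.top + 17]
3. form.h = 138  [banner.bottom = form.bottom + 17]
4. form.w = 90  [panel.left = form.right + 17]

form = (x=31, y=33, w=90, h=138)
violated soft preferences: 18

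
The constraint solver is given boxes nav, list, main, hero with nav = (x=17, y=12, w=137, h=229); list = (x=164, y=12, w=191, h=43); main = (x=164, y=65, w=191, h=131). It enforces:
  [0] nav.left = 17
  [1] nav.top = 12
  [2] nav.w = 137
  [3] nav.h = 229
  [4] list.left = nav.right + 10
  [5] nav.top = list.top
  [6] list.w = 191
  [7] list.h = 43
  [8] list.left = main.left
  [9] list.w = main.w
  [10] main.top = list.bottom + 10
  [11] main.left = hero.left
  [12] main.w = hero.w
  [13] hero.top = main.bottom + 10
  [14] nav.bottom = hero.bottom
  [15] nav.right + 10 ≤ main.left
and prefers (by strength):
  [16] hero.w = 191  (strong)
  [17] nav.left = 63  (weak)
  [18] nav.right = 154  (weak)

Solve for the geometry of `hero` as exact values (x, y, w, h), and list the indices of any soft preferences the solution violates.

hero = (x=164, y=206, w=191, h=35)
violated soft preferences: 17

1. hero.x = 164  [main.left = hero.left]
2. hero.w = 191  [main.w = hero.w]
3. hero.y = 206  [hero.top = main.bottom + 10]
4. hero.h = 35  [nav.bottom = hero.bottom]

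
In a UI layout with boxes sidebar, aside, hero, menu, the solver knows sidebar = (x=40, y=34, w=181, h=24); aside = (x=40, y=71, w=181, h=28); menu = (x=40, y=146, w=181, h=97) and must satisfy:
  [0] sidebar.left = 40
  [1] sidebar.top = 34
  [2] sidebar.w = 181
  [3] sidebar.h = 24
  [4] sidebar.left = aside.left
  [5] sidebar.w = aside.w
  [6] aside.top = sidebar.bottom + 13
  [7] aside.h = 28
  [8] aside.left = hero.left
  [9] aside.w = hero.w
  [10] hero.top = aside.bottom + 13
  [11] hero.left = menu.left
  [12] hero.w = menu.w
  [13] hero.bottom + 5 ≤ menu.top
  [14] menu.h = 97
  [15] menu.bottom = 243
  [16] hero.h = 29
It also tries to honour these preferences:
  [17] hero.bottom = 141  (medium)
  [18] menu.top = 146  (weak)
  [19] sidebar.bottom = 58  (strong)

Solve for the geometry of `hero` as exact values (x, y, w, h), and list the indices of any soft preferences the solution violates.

hero = (x=40, y=112, w=181, h=29)
violated soft preferences: none

1. hero.x = 40  [aside.left = hero.left]
2. hero.w = 181  [aside.w = hero.w]
3. hero.y = 112  [hero.top = aside.bottom + 13]
4. hero.h = 29  [hero.h = 29]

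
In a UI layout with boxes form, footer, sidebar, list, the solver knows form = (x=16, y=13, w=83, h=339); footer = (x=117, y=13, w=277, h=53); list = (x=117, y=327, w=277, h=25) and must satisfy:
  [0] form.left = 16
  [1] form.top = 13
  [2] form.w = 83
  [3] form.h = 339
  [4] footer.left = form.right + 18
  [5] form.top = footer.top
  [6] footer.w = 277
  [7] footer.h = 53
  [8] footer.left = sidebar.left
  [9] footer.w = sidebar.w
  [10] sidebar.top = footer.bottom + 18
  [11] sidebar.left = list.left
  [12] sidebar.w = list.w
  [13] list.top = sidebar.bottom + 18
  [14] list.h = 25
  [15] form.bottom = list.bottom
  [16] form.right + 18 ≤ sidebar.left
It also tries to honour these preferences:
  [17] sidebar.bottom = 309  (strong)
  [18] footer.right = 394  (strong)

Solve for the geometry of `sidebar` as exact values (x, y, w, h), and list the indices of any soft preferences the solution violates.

sidebar = (x=117, y=84, w=277, h=225)
violated soft preferences: none

1. sidebar.x = 117  [footer.left = sidebar.left]
2. sidebar.w = 277  [footer.w = sidebar.w]
3. sidebar.y = 84  [sidebar.top = footer.bottom + 18]
4. sidebar.h = 225  [list.top = sidebar.bottom + 18]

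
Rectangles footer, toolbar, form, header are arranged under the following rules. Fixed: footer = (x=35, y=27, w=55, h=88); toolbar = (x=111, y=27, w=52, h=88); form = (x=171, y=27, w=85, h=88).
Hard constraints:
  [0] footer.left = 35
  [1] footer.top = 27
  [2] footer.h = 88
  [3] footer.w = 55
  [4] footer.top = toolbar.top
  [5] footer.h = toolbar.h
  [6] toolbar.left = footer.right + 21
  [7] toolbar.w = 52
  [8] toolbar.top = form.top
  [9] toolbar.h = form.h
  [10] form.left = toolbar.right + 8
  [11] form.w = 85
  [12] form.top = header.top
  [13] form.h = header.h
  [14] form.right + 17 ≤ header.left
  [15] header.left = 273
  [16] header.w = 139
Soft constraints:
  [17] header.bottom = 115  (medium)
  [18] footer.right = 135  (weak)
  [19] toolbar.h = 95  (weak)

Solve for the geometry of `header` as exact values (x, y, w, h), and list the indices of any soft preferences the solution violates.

header = (x=273, y=27, w=139, h=88)
violated soft preferences: 18, 19

1. header.y = 27  [form.top = header.top]
2. header.h = 88  [form.h = header.h]
3. header.x = 273  [header.left = 273]
4. header.w = 139  [header.w = 139]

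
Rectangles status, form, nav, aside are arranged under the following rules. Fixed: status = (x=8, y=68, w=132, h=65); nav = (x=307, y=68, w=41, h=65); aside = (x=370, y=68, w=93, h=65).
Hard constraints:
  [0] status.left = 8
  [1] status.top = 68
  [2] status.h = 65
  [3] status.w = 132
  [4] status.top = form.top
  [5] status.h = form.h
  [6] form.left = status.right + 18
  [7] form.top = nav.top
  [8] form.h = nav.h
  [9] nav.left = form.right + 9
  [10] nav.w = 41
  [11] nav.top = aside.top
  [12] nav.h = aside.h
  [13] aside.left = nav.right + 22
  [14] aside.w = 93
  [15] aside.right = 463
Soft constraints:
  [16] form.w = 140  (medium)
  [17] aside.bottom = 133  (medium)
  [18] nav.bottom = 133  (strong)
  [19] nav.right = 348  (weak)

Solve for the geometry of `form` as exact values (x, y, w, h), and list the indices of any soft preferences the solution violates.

1. form.y = 68  [status.top = form.top]
2. form.h = 65  [status.h = form.h]
3. form.x = 158  [form.left = status.right + 18]
4. form.w = 140  [nav.left = form.right + 9]

form = (x=158, y=68, w=140, h=65)
violated soft preferences: none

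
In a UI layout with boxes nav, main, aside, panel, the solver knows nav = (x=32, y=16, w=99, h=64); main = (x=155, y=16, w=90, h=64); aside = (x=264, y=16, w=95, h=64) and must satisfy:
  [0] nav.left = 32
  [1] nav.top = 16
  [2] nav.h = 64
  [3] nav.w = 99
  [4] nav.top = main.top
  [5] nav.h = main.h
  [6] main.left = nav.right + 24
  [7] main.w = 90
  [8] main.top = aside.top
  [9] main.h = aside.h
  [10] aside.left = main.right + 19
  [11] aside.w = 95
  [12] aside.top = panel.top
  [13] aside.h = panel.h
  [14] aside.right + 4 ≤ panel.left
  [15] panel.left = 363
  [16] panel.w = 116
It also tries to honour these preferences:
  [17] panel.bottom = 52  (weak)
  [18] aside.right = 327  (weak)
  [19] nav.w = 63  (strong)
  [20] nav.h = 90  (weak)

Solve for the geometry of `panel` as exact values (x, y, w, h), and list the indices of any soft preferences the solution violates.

panel = (x=363, y=16, w=116, h=64)
violated soft preferences: 17, 18, 19, 20

1. panel.y = 16  [aside.top = panel.top]
2. panel.h = 64  [aside.h = panel.h]
3. panel.x = 363  [panel.left = 363]
4. panel.w = 116  [panel.w = 116]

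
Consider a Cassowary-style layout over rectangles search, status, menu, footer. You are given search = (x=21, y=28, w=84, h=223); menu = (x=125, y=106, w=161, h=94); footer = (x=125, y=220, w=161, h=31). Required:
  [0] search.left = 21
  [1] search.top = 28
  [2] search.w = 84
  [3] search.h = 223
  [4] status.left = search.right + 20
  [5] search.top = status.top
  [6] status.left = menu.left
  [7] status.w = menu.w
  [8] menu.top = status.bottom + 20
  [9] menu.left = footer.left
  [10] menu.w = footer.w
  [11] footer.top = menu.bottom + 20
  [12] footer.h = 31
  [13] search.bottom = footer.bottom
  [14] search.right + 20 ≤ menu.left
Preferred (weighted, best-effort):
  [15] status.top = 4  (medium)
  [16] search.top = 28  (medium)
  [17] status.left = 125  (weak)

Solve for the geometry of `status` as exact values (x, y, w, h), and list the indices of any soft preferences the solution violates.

1. status.x = 125  [status.left = search.right + 20]
2. status.y = 28  [search.top = status.top]
3. status.w = 161  [status.w = menu.w]
4. status.h = 58  [menu.top = status.bottom + 20]

status = (x=125, y=28, w=161, h=58)
violated soft preferences: 15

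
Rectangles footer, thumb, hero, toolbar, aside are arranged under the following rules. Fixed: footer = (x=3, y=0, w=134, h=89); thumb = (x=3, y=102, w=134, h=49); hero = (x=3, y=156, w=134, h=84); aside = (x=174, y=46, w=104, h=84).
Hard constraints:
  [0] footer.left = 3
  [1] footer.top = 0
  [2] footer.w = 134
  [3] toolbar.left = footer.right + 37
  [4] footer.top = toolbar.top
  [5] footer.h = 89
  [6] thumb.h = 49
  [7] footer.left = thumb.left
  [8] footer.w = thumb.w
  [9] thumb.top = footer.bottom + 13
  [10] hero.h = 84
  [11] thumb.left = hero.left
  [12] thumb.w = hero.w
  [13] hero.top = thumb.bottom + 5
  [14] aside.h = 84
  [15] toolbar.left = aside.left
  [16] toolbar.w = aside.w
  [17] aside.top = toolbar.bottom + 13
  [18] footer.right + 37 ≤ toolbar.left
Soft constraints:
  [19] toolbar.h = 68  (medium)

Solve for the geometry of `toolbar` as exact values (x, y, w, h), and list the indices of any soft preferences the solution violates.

1. toolbar.x = 174  [toolbar.left = footer.right + 37]
2. toolbar.y = 0  [footer.top = toolbar.top]
3. toolbar.w = 104  [toolbar.w = aside.w]
4. toolbar.h = 33  [aside.top = toolbar.bottom + 13]

toolbar = (x=174, y=0, w=104, h=33)
violated soft preferences: 19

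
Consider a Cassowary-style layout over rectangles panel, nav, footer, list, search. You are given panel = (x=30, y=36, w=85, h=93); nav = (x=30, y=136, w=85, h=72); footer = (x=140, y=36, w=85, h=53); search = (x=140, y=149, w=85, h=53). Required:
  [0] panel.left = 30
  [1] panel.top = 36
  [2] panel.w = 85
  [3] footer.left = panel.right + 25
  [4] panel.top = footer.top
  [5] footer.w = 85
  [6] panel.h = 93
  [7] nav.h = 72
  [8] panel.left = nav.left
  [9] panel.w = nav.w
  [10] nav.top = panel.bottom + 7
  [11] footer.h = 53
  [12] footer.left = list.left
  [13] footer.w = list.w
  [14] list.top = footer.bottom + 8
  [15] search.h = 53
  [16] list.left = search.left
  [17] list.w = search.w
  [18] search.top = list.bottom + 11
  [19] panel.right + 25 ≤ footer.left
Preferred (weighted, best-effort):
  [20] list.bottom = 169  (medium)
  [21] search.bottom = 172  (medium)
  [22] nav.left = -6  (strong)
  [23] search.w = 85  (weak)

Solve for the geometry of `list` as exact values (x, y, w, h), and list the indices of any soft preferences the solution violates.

list = (x=140, y=97, w=85, h=41)
violated soft preferences: 20, 21, 22

1. list.x = 140  [footer.left = list.left]
2. list.w = 85  [footer.w = list.w]
3. list.y = 97  [list.top = footer.bottom + 8]
4. list.h = 41  [search.top = list.bottom + 11]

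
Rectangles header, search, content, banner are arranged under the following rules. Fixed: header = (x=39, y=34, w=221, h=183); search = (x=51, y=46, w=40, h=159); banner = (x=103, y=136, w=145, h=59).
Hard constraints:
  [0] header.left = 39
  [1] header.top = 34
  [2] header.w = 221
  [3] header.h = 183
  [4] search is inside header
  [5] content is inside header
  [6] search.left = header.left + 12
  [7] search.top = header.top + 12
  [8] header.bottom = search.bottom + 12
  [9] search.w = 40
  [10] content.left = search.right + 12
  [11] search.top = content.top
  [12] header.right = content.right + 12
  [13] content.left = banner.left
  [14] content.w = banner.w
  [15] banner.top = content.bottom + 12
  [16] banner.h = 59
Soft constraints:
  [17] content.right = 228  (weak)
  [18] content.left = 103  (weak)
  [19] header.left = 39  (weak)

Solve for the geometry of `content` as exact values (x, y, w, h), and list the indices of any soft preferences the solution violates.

content = (x=103, y=46, w=145, h=78)
violated soft preferences: 17

1. content.x = 103  [content.left = search.right + 12]
2. content.y = 46  [search.top = content.top]
3. content.w = 145  [header.right = content.right + 12]
4. content.h = 78  [banner.top = content.bottom + 12]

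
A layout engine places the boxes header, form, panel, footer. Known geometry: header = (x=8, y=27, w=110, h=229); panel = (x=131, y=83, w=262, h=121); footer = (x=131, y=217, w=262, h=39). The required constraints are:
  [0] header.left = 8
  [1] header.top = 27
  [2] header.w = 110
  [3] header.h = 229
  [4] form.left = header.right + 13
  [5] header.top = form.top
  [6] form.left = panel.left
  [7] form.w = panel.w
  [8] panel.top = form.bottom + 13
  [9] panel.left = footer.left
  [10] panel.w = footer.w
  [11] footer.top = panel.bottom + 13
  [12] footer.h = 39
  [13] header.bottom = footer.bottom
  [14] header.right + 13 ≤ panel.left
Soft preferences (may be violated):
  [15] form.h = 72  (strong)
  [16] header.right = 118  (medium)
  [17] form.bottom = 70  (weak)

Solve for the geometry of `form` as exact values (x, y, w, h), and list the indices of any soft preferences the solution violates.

form = (x=131, y=27, w=262, h=43)
violated soft preferences: 15

1. form.x = 131  [form.left = header.right + 13]
2. form.y = 27  [header.top = form.top]
3. form.w = 262  [form.w = panel.w]
4. form.h = 43  [panel.top = form.bottom + 13]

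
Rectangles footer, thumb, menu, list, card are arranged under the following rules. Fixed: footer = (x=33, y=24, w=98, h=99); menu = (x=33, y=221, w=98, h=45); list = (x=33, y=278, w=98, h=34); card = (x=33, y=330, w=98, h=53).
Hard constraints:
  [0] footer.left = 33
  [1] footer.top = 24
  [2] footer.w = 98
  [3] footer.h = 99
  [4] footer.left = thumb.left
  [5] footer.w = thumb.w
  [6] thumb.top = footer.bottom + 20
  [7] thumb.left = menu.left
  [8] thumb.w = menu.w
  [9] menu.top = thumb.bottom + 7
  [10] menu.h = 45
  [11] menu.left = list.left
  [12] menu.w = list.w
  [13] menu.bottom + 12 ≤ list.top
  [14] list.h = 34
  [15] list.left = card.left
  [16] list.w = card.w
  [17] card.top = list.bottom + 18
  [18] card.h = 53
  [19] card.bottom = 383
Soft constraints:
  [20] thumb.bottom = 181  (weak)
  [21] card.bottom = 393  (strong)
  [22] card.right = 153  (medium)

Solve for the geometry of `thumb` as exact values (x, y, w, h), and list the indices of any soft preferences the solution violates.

thumb = (x=33, y=143, w=98, h=71)
violated soft preferences: 20, 21, 22

1. thumb.x = 33  [footer.left = thumb.left]
2. thumb.w = 98  [footer.w = thumb.w]
3. thumb.y = 143  [thumb.top = footer.bottom + 20]
4. thumb.h = 71  [menu.top = thumb.bottom + 7]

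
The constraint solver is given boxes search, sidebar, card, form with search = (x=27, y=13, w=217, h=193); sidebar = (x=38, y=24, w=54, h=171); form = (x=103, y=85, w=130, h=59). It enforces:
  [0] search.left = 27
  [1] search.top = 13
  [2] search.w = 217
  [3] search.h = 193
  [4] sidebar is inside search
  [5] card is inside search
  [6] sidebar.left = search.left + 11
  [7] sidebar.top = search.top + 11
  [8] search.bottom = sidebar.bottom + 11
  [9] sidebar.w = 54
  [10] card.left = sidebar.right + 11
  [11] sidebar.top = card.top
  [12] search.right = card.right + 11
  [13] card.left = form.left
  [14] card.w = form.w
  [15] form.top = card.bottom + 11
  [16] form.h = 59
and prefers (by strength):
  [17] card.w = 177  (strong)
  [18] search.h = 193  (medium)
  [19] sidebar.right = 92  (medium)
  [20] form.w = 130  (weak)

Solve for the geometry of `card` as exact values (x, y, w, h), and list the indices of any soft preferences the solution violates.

card = (x=103, y=24, w=130, h=50)
violated soft preferences: 17

1. card.x = 103  [card.left = sidebar.right + 11]
2. card.y = 24  [sidebar.top = card.top]
3. card.w = 130  [search.right = card.right + 11]
4. card.h = 50  [form.top = card.bottom + 11]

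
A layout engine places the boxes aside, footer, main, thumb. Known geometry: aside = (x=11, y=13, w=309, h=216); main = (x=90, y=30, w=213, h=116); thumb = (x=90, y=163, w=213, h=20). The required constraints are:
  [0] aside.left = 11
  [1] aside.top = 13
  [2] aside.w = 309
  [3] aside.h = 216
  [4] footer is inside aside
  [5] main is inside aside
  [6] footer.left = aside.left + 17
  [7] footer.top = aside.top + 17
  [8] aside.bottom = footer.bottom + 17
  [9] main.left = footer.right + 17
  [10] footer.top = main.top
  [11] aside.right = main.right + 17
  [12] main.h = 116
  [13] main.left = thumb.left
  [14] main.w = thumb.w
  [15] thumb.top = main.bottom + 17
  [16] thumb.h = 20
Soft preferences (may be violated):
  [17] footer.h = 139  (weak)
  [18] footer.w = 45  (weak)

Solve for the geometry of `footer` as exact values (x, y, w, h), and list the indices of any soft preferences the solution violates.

footer = (x=28, y=30, w=45, h=182)
violated soft preferences: 17

1. footer.x = 28  [footer.left = aside.left + 17]
2. footer.y = 30  [footer.top = aside.top + 17]
3. footer.h = 182  [aside.bottom = footer.bottom + 17]
4. footer.w = 45  [main.left = footer.right + 17]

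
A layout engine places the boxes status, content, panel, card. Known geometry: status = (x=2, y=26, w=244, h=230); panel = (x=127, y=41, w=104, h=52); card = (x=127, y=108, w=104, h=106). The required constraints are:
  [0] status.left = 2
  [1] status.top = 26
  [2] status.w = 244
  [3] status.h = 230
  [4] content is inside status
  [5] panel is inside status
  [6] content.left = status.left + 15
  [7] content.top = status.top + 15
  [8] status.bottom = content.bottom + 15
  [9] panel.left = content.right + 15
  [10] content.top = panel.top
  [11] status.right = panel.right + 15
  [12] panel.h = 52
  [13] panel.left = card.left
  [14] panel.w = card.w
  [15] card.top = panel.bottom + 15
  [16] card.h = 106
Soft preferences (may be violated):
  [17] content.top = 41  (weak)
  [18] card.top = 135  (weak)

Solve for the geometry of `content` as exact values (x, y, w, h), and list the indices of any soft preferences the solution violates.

1. content.x = 17  [content.left = status.left + 15]
2. content.y = 41  [content.top = status.top + 15]
3. content.h = 200  [status.bottom = content.bottom + 15]
4. content.w = 95  [panel.left = content.right + 15]

content = (x=17, y=41, w=95, h=200)
violated soft preferences: 18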